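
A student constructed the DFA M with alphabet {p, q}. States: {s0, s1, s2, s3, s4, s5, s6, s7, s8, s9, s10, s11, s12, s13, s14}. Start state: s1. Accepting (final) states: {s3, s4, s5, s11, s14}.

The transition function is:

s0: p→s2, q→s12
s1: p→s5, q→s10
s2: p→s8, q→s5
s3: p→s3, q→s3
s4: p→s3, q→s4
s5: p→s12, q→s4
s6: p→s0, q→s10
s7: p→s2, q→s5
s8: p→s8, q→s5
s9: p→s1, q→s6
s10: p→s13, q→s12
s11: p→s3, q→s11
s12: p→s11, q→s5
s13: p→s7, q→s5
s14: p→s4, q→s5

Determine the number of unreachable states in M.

BFS from s1 reaches {s1, s2, s3, s4, s5, s7, s8, s10, s11, s12, s13}; the 4 state(s) s0, s6, s9, s14 are never visited.

4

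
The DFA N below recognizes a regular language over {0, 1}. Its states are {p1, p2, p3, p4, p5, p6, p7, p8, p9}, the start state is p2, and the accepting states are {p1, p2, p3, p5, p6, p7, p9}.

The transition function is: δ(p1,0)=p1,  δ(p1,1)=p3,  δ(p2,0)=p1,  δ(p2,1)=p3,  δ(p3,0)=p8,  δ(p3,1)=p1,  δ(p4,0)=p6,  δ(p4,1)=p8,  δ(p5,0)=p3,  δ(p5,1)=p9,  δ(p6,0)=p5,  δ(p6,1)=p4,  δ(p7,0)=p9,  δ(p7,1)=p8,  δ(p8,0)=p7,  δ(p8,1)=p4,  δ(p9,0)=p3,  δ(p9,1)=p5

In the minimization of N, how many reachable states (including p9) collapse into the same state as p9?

2

Every state is reachable, so we keep all 9.
Initial partition by acceptance: {p1,p2,p3,p5,p6,p7,p9} | {p4,p8}.
Split {p1,p2,p3,p5,p6,p7,p9} by δ(·,0) → {p1,p2,p5,p6,p7,p9} and {p3}.
On input 0, block {p1,p2,p5,p6,p7,p9} splits into {p1,p2,p6,p7} and {p5,p9}.
Refine {p1,p2,p6,p7} on symbol 0: members go to different blocks, giving {p1,p2} and {p6,p7}.
The partition is now stable with 5 blocks: {p1,p2} | {p4,p8} | {p3} | {p5,p9} | {p6,p7}.
The equivalence class containing p9 is {p5,p9}, of size 2.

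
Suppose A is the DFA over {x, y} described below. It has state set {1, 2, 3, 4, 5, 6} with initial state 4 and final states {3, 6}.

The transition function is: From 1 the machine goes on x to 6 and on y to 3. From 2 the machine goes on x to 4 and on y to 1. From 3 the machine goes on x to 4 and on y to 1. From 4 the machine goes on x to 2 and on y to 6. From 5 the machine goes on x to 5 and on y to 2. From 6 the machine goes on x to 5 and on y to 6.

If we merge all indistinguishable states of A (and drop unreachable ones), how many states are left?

P0 = {3,6} | {1,2,4,5}.
Split {3,6} by δ(·,y) → {3} and {6}.
On input x, block {1,2,4,5} splits into {2,4,5} and {1}.
Refine {2,4,5} on symbol y: members go to different blocks, giving {2} and {4} and {5}.
Stable partition: {3} | {2} | {6} | {1} | {4} | {5} — 6 equivalence classes.

6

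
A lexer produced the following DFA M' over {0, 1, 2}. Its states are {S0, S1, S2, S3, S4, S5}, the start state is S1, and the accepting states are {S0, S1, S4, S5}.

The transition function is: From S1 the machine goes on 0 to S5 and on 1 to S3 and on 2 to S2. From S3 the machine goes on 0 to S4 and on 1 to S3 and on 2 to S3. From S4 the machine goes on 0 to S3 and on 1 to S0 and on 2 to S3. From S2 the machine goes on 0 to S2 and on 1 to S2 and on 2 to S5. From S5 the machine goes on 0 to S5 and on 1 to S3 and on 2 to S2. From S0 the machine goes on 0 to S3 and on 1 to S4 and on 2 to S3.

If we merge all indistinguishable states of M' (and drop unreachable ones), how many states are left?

All states are reachable from the start state.
Start with accepting vs non-accepting: {S0,S1,S4,S5} | {S2,S3}.
Refine {S0,S1,S4,S5} on symbol 0: members go to different blocks, giving {S0,S4} and {S1,S5}.
On input 0, block {S2,S3} splits into {S2} and {S3}.
The partition is now stable with 4 blocks: {S0,S4} | {S2} | {S1,S5} | {S3}.

4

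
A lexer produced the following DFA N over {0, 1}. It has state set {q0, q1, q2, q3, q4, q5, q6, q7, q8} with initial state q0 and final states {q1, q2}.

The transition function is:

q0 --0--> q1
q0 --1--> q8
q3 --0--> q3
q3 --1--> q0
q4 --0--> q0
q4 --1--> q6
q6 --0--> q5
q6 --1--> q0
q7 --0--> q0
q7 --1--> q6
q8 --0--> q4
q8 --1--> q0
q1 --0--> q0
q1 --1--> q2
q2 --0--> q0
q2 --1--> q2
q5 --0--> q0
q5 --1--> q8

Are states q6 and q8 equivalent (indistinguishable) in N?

Yes

First remove the unreachable states {q3,q7}; 7 states remain.
Initial partition by acceptance: {q1,q2} | {q0,q4,q5,q6,q8}.
Split {q0,q4,q5,q6,q8} by δ(·,0) → {q4,q5,q6,q8} and {q0}.
Split {q4,q5,q6,q8} by δ(·,0) → {q4,q5} and {q6,q8}.
Stable partition: {q1,q2} | {q4,q5} | {q0} | {q6,q8} — 4 equivalence classes.
q6 and q8 lie in the same block of the stable partition, so they are equivalent — no string distinguishes them.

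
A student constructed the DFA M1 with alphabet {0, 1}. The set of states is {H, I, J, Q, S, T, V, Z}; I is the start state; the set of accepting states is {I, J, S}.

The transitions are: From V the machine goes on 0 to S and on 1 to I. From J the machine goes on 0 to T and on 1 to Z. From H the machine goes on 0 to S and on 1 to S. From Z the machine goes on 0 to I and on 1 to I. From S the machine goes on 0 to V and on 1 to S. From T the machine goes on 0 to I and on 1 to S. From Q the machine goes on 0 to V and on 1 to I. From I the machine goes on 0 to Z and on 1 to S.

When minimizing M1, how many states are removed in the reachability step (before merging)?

No path from I leads to H, J, Q, T; the other 4 states are all reachable.

4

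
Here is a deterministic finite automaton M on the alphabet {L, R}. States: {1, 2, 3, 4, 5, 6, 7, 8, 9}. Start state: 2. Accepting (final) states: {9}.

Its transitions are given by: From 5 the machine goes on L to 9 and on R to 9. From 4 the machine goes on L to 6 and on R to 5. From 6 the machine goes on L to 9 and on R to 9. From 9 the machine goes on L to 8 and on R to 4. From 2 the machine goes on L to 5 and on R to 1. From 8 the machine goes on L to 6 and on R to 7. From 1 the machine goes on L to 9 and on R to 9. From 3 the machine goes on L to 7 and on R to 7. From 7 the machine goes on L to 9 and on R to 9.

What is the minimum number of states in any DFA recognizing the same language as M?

Reachable states from the start: {1,2,4,5,6,7,8,9}. Unreachable: {3} — drop them.
Start with accepting vs non-accepting: {9} | {1,2,4,5,6,7,8}.
Split {1,2,4,5,6,7,8} by δ(·,L) → {1,5,6,7} and {2,4,8}.
The partition is now stable with 3 blocks: {9} | {1,5,6,7} | {2,4,8}.

3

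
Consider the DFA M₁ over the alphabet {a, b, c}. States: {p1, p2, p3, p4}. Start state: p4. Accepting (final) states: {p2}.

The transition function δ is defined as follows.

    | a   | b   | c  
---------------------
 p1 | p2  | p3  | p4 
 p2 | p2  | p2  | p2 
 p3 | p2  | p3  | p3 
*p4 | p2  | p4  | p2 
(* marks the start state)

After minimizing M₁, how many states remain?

2

Reachable states from the start: {p2,p4}. Unreachable: {p1,p3} — drop them.
Initial partition by acceptance: {p2} | {p4}.
No further refinement is possible. Final partition (2 blocks): {p2} | {p4}.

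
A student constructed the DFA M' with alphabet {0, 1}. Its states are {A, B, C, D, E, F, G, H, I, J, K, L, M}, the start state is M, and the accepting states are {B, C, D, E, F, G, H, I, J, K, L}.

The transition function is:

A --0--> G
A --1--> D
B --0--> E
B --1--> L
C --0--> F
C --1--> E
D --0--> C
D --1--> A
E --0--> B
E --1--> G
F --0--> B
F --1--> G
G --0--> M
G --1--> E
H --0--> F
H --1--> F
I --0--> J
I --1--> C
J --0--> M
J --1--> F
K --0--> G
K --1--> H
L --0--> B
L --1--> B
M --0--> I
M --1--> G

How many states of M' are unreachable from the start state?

4

BFS from M reaches {B, C, E, F, G, I, J, L, M}; the 4 state(s) A, D, H, K are never visited.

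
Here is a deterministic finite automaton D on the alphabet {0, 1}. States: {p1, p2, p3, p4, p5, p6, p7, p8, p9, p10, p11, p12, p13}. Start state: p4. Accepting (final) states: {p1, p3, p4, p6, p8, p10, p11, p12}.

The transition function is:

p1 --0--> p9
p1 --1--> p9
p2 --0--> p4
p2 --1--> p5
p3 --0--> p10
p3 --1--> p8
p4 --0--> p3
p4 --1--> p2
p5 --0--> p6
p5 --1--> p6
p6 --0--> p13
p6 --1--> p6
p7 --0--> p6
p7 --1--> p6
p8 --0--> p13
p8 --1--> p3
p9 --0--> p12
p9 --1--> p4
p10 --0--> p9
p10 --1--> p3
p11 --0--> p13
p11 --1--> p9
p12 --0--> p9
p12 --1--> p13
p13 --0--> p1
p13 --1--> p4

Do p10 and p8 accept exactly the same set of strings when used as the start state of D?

Yes

Reachable states from the start: {p1,p2,p3,p4,p5,p6,p8,p9,p10,p12,p13}. Unreachable: {p7,p11} — drop them.
Initial partition by acceptance: {p1,p3,p4,p6,p8,p10,p12} | {p2,p5,p9,p13}.
Split {p1,p3,p4,p6,p8,p10,p12} by δ(·,0) → {p1,p6,p8,p10,p12} and {p3,p4}.
Refine {p1,p6,p8,p10,p12} on symbol 1: members go to different blocks, giving {p1,p12} and {p8,p10} and {p6}.
On input 0, block {p2,p5,p9,p13} splits into {p9,p13} and {p2} and {p5}.
On input 0, block {p3,p4} splits into {p3} and {p4}.
No further refinement is possible. Final partition (8 blocks): {p1,p12} | {p9,p13} | {p3} | {p8,p10} | {p6} | {p2} | {p5} | {p4}.
p10 and p8 lie in the same block of the stable partition, so they are equivalent — no string distinguishes them.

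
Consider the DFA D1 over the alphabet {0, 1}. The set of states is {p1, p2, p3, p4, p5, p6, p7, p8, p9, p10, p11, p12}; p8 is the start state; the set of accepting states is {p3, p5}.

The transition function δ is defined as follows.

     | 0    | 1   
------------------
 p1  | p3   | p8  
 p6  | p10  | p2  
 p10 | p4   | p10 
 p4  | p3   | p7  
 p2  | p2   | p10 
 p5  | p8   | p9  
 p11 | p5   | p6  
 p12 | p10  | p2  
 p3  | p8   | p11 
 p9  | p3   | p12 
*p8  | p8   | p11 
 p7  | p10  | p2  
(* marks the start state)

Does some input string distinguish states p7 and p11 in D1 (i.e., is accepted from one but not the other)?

Yes

First remove the unreachable states {p1}; 11 states remain.
P0 = {p3,p5} | {p2,p4,p6,p7,p8,p9,p10,p11,p12}.
Refine {p2,p4,p6,p7,p8,p9,p10,p11,p12} on symbol 0: members go to different blocks, giving {p2,p6,p7,p8,p10,p12} and {p4,p9,p11}.
Split {p2,p6,p7,p8,p10,p12} by δ(·,0) → {p2,p6,p7,p8,p12} and {p10}.
Split {p2,p6,p7,p8,p12} by δ(·,0) → {p6,p7,p12} and {p2,p8}.
On input 1, block {p2,p8} splits into {p2} and {p8}.
The partition is now stable with 6 blocks: {p3,p5} | {p6,p7,p12} | {p4,p9,p11} | {p10} | {p2} | {p8}.
p7 and p11 end up in different blocks, so they are distinguishable. For instance, the string '0' is accepted from only p11.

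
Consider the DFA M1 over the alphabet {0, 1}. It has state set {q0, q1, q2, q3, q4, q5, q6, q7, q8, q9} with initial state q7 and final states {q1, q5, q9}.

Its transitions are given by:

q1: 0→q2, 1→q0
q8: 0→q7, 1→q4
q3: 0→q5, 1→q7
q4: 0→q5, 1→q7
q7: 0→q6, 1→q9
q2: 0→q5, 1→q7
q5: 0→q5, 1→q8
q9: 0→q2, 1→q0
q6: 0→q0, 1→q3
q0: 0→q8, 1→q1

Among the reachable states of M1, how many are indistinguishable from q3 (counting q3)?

Every state is reachable, so we keep all 10.
Initial partition by acceptance: {q1,q5,q9} | {q0,q2,q3,q4,q6,q7,q8}.
On input 0, block {q1,q5,q9} splits into {q1,q9} and {q5}.
On input 0, block {q0,q2,q3,q4,q6,q7,q8} splits into {q0,q6,q7,q8} and {q2,q3,q4}.
Split {q0,q6,q7,q8} by δ(·,1) → {q0,q7} and {q6,q8}.
Stable partition: {q1,q9} | {q0,q7} | {q5} | {q2,q3,q4} | {q6,q8} — 5 equivalence classes.
The equivalence class containing q3 is {q2,q3,q4}, of size 3.

3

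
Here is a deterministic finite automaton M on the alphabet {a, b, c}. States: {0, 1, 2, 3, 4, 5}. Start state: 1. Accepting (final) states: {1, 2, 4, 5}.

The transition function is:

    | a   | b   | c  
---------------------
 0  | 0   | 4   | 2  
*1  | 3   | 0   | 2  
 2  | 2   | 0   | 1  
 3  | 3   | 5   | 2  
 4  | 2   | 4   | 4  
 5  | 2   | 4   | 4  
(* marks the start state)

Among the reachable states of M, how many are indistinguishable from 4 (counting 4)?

All states are reachable from the start state.
P0 = {1,2,4,5} | {0,3}.
Split {1,2,4,5} by δ(·,a) → {2,4,5} and {1}.
Refine {2,4,5} on symbol b: members go to different blocks, giving {4,5} and {2}.
No further refinement is possible. Final partition (4 blocks): {4,5} | {0,3} | {1} | {2}.
The equivalence class containing 4 is {4,5}, of size 2.

2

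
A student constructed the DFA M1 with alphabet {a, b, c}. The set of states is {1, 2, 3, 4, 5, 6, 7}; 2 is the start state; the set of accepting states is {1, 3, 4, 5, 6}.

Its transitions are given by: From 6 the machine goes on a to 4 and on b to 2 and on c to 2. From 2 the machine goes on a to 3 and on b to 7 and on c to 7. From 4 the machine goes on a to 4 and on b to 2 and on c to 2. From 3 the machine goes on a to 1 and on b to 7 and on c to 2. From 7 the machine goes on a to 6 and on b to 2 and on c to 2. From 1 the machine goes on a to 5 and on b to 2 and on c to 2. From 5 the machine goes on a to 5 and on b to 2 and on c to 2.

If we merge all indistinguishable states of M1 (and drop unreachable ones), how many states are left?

2

Start with accepting vs non-accepting: {1,3,4,5,6} | {2,7}.
Stable partition: {1,3,4,5,6} | {2,7} — 2 equivalence classes.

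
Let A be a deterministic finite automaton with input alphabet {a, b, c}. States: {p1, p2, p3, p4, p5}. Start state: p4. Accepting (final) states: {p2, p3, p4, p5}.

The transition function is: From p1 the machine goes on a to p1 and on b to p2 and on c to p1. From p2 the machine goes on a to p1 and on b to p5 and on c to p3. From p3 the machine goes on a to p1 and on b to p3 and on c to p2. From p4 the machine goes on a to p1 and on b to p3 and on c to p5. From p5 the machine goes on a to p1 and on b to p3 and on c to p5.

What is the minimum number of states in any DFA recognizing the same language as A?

Every state is reachable, so we keep all 5.
Start with accepting vs non-accepting: {p2,p3,p4,p5} | {p1}.
Stable partition: {p2,p3,p4,p5} | {p1} — 2 equivalence classes.

2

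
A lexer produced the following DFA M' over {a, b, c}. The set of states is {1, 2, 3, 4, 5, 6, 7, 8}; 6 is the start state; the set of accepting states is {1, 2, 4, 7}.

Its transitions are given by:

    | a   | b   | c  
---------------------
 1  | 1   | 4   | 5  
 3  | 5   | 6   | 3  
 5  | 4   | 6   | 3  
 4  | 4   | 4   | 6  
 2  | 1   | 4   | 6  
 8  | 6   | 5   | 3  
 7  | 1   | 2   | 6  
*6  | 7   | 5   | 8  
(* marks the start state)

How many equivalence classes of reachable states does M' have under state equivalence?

3

Initial partition by acceptance: {1,2,4,7} | {3,5,6,8}.
On input a, block {3,5,6,8} splits into {3,8} and {5,6}.
Stable partition: {1,2,4,7} | {3,8} | {5,6} — 3 equivalence classes.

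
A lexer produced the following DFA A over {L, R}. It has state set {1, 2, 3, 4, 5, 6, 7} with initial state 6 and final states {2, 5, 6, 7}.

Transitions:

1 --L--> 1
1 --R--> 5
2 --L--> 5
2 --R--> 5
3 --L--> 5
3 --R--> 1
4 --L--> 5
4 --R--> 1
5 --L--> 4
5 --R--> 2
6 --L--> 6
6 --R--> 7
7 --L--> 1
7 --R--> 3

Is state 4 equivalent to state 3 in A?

Yes

All states are reachable from the start state.
Initial partition by acceptance: {2,5,6,7} | {1,3,4}.
Refine {2,5,6,7} on symbol L: members go to different blocks, giving {2,6} and {5,7}.
On input L, block {2,6} splits into {2} and {6}.
On input L, block {1,3,4} splits into {3,4} and {1}.
Split {5,7} by δ(·,L) → {5} and {7}.
No further refinement is possible. Final partition (6 blocks): {2} | {3,4} | {5} | {6} | {1} | {7}.
4 and 3 lie in the same block of the stable partition, so they are equivalent — no string distinguishes them.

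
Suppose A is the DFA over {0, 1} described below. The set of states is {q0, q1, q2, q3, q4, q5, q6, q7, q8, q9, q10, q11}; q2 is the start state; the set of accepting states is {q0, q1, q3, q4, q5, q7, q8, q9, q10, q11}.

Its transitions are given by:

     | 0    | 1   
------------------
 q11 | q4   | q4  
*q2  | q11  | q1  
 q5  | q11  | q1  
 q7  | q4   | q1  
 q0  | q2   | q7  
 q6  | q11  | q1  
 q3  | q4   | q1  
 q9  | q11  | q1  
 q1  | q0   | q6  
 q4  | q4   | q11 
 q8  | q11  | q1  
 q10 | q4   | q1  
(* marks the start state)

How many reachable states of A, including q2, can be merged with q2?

2

First remove the unreachable states {q3,q5,q8,q9,q10}; 7 states remain.
Initial partition by acceptance: {q0,q1,q4,q7,q11} | {q2,q6}.
On input 0, block {q0,q1,q4,q7,q11} splits into {q1,q4,q7,q11} and {q0}.
Split {q1,q4,q7,q11} by δ(·,0) → {q4,q7,q11} and {q1}.
Refine {q4,q7,q11} on symbol 1: members go to different blocks, giving {q4,q11} and {q7}.
No further refinement is possible. Final partition (5 blocks): {q4,q11} | {q2,q6} | {q0} | {q1} | {q7}.
State q2 belongs to the block {q2,q6}, which has 2 states.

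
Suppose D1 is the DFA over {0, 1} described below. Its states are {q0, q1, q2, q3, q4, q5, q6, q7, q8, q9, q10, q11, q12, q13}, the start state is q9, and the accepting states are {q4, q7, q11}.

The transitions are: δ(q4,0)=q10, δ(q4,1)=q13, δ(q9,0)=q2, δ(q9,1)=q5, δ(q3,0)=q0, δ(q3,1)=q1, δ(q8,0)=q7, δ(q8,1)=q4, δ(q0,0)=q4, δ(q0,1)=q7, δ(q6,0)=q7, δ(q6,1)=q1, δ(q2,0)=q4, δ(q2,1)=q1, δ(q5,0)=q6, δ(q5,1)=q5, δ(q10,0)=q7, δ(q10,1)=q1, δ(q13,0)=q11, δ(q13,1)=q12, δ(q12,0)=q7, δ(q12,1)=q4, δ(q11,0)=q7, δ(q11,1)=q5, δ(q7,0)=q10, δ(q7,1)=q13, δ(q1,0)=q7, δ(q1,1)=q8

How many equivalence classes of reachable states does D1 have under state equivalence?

7

Reachable states from the start: {q1,q2,q4,q5,q6,q7,q8,q9,q10,q11,q12,q13}. Unreachable: {q0,q3} — drop them.
Start with accepting vs non-accepting: {q4,q7,q11} | {q1,q2,q5,q6,q8,q9,q10,q12,q13}.
Refine {q4,q7,q11} on symbol 0: members go to different blocks, giving {q4,q7} and {q11}.
On input 0, block {q1,q2,q5,q6,q8,q9,q10,q12,q13} splits into {q1,q2,q6,q8,q10,q12} and {q5,q9} and {q13}.
Split {q1,q2,q6,q8,q10,q12} by δ(·,1) → {q1,q2,q6,q10} and {q8,q12}.
On input 1, block {q1,q2,q6,q10} splits into {q2,q6,q10} and {q1}.
Stable partition: {q4,q7} | {q2,q6,q10} | {q11} | {q5,q9} | {q13} | {q8,q12} | {q1} — 7 equivalence classes.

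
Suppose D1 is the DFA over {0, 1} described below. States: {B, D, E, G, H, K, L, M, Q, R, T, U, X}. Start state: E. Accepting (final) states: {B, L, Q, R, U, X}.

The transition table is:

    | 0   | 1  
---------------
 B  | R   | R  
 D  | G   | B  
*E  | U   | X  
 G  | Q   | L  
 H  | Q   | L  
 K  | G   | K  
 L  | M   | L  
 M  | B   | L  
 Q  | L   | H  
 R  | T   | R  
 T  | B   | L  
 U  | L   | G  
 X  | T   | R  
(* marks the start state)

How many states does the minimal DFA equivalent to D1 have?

States {D,K} cannot be reached from the start state, so discard them.
Start with accepting vs non-accepting: {B,L,Q,R,U,X} | {E,G,H,M,T}.
On input 0, block {B,L,Q,R,U,X} splits into {L,R,X} and {B,Q,U}.
Split {B,Q,U} by δ(·,1) → {Q,U} and {B}.
Split {E,G,H,M,T} by δ(·,0) → {E,G,H} and {M,T}.
No further refinement is possible. Final partition (5 blocks): {L,R,X} | {E,G,H} | {Q,U} | {B} | {M,T}.

5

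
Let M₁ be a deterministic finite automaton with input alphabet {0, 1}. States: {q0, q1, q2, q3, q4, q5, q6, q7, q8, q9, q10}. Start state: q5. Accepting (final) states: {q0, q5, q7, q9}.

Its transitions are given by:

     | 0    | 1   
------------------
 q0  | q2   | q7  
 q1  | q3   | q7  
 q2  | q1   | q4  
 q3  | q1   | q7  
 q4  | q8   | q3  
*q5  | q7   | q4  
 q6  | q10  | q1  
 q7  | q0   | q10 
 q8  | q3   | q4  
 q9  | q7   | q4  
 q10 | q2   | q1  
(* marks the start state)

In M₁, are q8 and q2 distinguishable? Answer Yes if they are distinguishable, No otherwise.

No

States {q6,q9} cannot be reached from the start state, so discard them.
P0 = {q0,q5,q7} | {q1,q2,q3,q4,q8,q10}.
Refine {q0,q5,q7} on symbol 0: members go to different blocks, giving {q5,q7} and {q0}.
Split {q5,q7} by δ(·,0) → {q5} and {q7}.
Refine {q1,q2,q3,q4,q8,q10} on symbol 1: members go to different blocks, giving {q2,q4,q8,q10} and {q1,q3}.
Refine {q2,q4,q8,q10} on symbol 0: members go to different blocks, giving {q2,q8} and {q4,q10}.
The partition is now stable with 6 blocks: {q5} | {q2,q8} | {q0} | {q7} | {q1,q3} | {q4,q10}.
q8 and q2 lie in the same block of the stable partition, so they are equivalent — no string distinguishes them.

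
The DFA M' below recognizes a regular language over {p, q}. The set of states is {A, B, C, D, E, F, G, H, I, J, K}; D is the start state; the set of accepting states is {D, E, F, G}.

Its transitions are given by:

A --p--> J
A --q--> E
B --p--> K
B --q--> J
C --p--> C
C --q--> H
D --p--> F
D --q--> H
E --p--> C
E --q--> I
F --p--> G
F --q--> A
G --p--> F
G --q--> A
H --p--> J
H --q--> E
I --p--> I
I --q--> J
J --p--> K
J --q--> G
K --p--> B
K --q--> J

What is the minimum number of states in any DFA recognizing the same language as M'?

6

Initial partition by acceptance: {D,E,F,G} | {A,B,C,H,I,J,K}.
Split {D,E,F,G} by δ(·,p) → {D,F,G} and {E}.
Refine {A,B,C,H,I,J,K} on symbol q: members go to different blocks, giving {B,C,I,K} and {A,H} and {J}.
Split {B,C,I,K} by δ(·,q) → {B,I,K} and {C}.
The partition is now stable with 6 blocks: {D,F,G} | {B,I,K} | {E} | {A,H} | {J} | {C}.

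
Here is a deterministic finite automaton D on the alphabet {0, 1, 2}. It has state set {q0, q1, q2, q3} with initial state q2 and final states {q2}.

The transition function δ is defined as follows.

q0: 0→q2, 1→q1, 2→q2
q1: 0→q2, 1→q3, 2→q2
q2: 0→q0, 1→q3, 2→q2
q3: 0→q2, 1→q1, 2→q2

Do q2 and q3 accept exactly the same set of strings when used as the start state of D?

No

Every state is reachable, so we keep all 4.
Start with accepting vs non-accepting: {q2} | {q0,q1,q3}.
The partition is now stable with 2 blocks: {q2} | {q0,q1,q3}.
q2 and q3 end up in different blocks, so they are distinguishable. For instance, the string 'ε' is accepted from only q2.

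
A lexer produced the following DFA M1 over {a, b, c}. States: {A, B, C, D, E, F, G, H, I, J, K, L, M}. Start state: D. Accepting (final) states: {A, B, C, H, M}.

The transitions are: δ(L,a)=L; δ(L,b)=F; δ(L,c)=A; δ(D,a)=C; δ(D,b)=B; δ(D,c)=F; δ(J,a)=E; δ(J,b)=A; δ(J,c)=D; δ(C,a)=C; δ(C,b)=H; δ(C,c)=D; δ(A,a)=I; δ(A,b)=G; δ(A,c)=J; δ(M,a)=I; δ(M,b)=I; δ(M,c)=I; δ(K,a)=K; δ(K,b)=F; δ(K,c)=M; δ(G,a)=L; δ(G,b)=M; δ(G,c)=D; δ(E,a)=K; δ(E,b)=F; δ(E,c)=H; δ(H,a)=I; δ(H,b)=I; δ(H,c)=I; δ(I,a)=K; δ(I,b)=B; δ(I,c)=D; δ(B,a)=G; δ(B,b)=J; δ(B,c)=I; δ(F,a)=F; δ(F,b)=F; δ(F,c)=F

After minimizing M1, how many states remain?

6

All states are reachable from the start state.
Initial partition by acceptance: {A,B,C,H,M} | {D,E,F,G,I,J,K,L}.
Refine {A,B,C,H,M} on symbol a: members go to different blocks, giving {A,B,H,M} and {C}.
On input a, block {D,E,F,G,I,J,K,L} splits into {E,F,G,I,J,K,L} and {D}.
On input b, block {E,F,G,I,J,K,L} splits into {E,F,K,L} and {G,I,J}.
Refine {E,F,K,L} on symbol c: members go to different blocks, giving {E,K,L} and {F}.
Stable partition: {A,B,H,M} | {E,K,L} | {C} | {D} | {G,I,J} | {F} — 6 equivalence classes.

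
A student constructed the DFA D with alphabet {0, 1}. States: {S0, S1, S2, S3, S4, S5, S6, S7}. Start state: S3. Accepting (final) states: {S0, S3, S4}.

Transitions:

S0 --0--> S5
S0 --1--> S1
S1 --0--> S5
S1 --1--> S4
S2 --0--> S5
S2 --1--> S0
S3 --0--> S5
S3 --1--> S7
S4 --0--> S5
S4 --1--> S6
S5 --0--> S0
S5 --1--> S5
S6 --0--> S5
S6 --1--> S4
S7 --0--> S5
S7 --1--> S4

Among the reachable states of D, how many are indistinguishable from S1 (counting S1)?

States {S2} cannot be reached from the start state, so discard them.
P0 = {S0,S3,S4} | {S1,S5,S6,S7}.
Split {S1,S5,S6,S7} by δ(·,0) → {S1,S6,S7} and {S5}.
No further refinement is possible. Final partition (3 blocks): {S0,S3,S4} | {S1,S6,S7} | {S5}.
The equivalence class containing S1 is {S1,S6,S7}, of size 3.

3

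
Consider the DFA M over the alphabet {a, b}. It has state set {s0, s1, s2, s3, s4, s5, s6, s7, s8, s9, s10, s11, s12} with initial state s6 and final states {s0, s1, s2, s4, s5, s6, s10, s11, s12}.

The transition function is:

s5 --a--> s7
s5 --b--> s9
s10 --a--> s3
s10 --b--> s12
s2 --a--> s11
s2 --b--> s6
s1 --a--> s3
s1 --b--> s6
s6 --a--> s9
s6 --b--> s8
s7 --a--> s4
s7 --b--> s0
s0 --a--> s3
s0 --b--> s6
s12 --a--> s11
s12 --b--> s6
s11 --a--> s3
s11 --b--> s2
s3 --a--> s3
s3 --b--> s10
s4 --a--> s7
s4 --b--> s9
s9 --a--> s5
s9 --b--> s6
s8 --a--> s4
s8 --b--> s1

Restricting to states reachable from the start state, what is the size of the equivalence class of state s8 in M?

2

P0 = {s0,s1,s2,s4,s5,s6,s10,s11,s12} | {s3,s7,s8,s9}.
Split {s0,s1,s2,s4,s5,s6,s10,s11,s12} by δ(·,a) → {s0,s1,s4,s5,s6,s10,s11} and {s2,s12}.
On input b, block {s0,s1,s4,s5,s6,s10,s11} splits into {s4,s5,s6} and {s0,s1} and {s10,s11}.
Refine {s3,s7,s8,s9} on symbol a: members go to different blocks, giving {s7,s8,s9} and {s3}.
Refine {s7,s8,s9} on symbol b: members go to different blocks, giving {s7,s8} and {s9}.
Split {s4,s5,s6} by δ(·,a) → {s4,s5} and {s6}.
Stable partition: {s4,s5} | {s7,s8} | {s2,s12} | {s0,s1} | {s10,s11} | {s3} | {s9} | {s6} — 8 equivalence classes.
The equivalence class containing s8 is {s7,s8}, of size 2.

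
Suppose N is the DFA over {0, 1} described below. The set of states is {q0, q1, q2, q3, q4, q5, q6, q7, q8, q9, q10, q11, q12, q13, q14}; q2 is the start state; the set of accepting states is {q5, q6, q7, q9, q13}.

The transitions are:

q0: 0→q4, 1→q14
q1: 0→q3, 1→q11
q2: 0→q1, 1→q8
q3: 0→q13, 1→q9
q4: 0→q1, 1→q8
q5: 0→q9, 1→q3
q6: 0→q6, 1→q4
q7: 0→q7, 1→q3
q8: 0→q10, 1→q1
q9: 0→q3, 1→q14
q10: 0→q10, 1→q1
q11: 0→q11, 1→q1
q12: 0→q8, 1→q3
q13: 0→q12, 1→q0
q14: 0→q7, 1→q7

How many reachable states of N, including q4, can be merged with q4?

2

First remove the unreachable states {q5,q6}; 13 states remain.
P0 = {q7,q9,q13} | {q0,q1,q2,q3,q4,q8,q10,q11,q12,q14}.
On input 0, block {q7,q9,q13} splits into {q9,q13} and {q7}.
On input 0, block {q0,q1,q2,q3,q4,q8,q10,q11,q12,q14} splits into {q0,q1,q2,q4,q8,q10,q11,q12} and {q3} and {q14}.
Split {q9,q13} by δ(·,0) → {q9} and {q13}.
On input 0, block {q0,q1,q2,q4,q8,q10,q11,q12} splits into {q0,q2,q4,q8,q10,q11,q12} and {q1}.
Split {q0,q2,q4,q8,q10,q11,q12} by δ(·,0) → {q0,q8,q10,q11,q12} and {q2,q4}.
Refine {q0,q8,q10,q11,q12} on symbol 0: members go to different blocks, giving {q8,q10,q11,q12} and {q0}.
Refine {q8,q10,q11,q12} on symbol 1: members go to different blocks, giving {q8,q10,q11} and {q12}.
The partition is now stable with 10 blocks: {q9} | {q8,q10,q11} | {q7} | {q3} | {q14} | {q13} | {q1} | {q2,q4} | {q0} | {q12}.
The equivalence class containing q4 is {q2,q4}, of size 2.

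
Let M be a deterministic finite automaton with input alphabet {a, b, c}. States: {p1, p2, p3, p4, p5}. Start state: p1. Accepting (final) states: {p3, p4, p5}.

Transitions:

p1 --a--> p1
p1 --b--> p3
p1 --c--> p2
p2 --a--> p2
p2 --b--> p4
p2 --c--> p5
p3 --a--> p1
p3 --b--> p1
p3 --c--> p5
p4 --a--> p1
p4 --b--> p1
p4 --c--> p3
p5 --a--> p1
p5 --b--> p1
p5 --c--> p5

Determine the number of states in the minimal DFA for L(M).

All states are reachable from the start state.
P0 = {p3,p4,p5} | {p1,p2}.
Split {p1,p2} by δ(·,c) → {p1} and {p2}.
No further refinement is possible. Final partition (3 blocks): {p3,p4,p5} | {p1} | {p2}.

3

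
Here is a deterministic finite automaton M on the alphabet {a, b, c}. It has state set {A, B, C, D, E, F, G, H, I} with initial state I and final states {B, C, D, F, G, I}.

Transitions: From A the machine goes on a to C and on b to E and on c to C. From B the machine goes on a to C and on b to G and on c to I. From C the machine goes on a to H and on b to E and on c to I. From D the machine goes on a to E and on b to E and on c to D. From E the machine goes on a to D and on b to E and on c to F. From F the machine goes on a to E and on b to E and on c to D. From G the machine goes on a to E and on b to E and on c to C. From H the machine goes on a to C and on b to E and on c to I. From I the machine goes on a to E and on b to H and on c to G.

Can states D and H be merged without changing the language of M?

States {A,B} cannot be reached from the start state, so discard them.
Start with accepting vs non-accepting: {C,D,F,G,I} | {E,H}.
No further refinement is possible. Final partition (2 blocks): {C,D,F,G,I} | {E,H}.
D and H end up in different blocks, so they are distinguishable. For instance, the string 'ε' is accepted from only D.

No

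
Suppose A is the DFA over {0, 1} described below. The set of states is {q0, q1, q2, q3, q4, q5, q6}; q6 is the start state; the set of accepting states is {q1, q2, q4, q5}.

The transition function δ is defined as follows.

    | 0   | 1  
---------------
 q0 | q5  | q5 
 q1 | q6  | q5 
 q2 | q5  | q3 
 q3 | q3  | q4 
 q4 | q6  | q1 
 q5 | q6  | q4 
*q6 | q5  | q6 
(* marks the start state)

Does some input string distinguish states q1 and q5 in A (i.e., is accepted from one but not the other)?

States {q0,q2,q3} cannot be reached from the start state, so discard them.
P0 = {q1,q4,q5} | {q6}.
The partition is now stable with 2 blocks: {q1,q4,q5} | {q6}.
q1 and q5 lie in the same block of the stable partition, so they are equivalent — no string distinguishes them.

No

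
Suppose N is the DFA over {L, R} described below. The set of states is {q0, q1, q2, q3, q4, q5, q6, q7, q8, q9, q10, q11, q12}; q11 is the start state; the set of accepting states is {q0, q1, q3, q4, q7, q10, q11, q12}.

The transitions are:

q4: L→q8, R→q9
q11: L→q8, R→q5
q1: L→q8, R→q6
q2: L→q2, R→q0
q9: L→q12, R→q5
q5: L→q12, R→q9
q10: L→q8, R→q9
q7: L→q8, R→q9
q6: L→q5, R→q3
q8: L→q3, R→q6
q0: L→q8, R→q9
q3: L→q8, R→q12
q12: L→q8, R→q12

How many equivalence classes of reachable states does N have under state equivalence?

5

First remove the unreachable states {q0,q1,q2,q4,q7,q10}; 7 states remain.
Start with accepting vs non-accepting: {q3,q11,q12} | {q5,q6,q8,q9}.
Refine {q3,q11,q12} on symbol R: members go to different blocks, giving {q3,q12} and {q11}.
Split {q5,q6,q8,q9} by δ(·,L) → {q5,q8,q9} and {q6}.
Refine {q5,q8,q9} on symbol R: members go to different blocks, giving {q5,q9} and {q8}.
No further refinement is possible. Final partition (5 blocks): {q3,q12} | {q5,q9} | {q11} | {q6} | {q8}.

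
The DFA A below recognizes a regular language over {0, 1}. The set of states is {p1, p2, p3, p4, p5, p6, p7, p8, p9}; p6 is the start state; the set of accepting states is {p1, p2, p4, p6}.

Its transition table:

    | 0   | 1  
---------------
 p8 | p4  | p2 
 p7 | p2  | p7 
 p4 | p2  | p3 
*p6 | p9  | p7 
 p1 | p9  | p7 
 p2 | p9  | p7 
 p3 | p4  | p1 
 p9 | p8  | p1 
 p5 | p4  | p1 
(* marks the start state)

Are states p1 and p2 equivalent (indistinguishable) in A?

Yes

Reachable states from the start: {p1,p2,p3,p4,p6,p7,p8,p9}. Unreachable: {p5} — drop them.
Initial partition by acceptance: {p1,p2,p4,p6} | {p3,p7,p8,p9}.
Refine {p1,p2,p4,p6} on symbol 0: members go to different blocks, giving {p1,p2,p6} and {p4}.
Split {p3,p7,p8,p9} by δ(·,0) → {p3,p8} and {p7} and {p9}.
The partition is now stable with 5 blocks: {p1,p2,p6} | {p3,p8} | {p4} | {p7} | {p9}.
p1 and p2 lie in the same block of the stable partition, so they are equivalent — no string distinguishes them.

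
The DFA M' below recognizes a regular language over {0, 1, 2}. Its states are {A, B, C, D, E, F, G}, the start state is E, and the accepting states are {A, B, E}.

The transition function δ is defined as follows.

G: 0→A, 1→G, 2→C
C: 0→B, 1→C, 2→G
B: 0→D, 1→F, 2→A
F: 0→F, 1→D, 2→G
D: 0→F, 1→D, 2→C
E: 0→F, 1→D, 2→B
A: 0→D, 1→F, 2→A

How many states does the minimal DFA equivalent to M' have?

3

All states are reachable from the start state.
P0 = {A,B,E} | {C,D,F,G}.
Refine {C,D,F,G} on symbol 0: members go to different blocks, giving {C,G} and {D,F}.
No further refinement is possible. Final partition (3 blocks): {A,B,E} | {C,G} | {D,F}.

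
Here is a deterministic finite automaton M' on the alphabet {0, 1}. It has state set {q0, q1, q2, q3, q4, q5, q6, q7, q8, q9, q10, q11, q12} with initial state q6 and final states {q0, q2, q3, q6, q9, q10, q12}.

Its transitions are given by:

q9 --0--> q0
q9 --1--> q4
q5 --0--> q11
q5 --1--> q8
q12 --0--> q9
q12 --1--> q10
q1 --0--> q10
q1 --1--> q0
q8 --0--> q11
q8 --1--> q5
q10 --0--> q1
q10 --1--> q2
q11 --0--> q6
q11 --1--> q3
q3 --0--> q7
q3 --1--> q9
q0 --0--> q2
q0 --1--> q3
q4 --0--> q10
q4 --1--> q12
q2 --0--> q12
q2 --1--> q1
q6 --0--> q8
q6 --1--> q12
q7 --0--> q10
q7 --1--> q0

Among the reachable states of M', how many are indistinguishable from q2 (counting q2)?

All states are reachable from the start state.
Initial partition by acceptance: {q0,q2,q3,q6,q9,q10,q12} | {q1,q4,q5,q7,q8,q11}.
Split {q0,q2,q3,q6,q9,q10,q12} by δ(·,0) → {q0,q2,q9,q12} and {q3,q6,q10}.
On input 1, block {q0,q2,q9,q12} splits into {q0,q12} and {q2,q9}.
Refine {q1,q4,q5,q7,q8,q11} on symbol 0: members go to different blocks, giving {q1,q4,q7,q11} and {q5,q8}.
On input 1, block {q1,q4,q7,q11} splits into {q1,q4,q7} and {q11}.
Split {q3,q6,q10} by δ(·,0) → {q3,q10} and {q6}.
Stable partition: {q0,q12} | {q1,q4,q7} | {q3,q10} | {q2,q9} | {q5,q8} | {q11} | {q6} — 7 equivalence classes.
State q2 belongs to the block {q2,q9}, which has 2 states.

2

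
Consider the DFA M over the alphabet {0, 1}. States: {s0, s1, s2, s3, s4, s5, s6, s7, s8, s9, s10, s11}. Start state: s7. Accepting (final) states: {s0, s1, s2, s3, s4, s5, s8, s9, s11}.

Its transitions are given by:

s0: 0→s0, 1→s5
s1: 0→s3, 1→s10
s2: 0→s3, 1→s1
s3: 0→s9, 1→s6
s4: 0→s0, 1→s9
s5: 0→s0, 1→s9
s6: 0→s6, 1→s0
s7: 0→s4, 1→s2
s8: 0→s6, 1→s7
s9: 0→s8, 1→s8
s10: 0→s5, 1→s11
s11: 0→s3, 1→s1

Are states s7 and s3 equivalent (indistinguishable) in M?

All states are reachable from the start state.
P0 = {s0,s1,s2,s3,s4,s5,s8,s9,s11} | {s6,s7,s10}.
Refine {s0,s1,s2,s3,s4,s5,s8,s9,s11} on symbol 0: members go to different blocks, giving {s0,s1,s2,s3,s4,s5,s9,s11} and {s8}.
Refine {s0,s1,s2,s3,s4,s5,s9,s11} on symbol 0: members go to different blocks, giving {s0,s1,s2,s3,s4,s5,s11} and {s9}.
Refine {s0,s1,s2,s3,s4,s5,s11} on symbol 0: members go to different blocks, giving {s0,s1,s2,s4,s5,s11} and {s3}.
Split {s0,s1,s2,s4,s5,s11} by δ(·,0) → {s0,s4,s5} and {s1,s2,s11}.
On input 1, block {s0,s4,s5} splits into {s4,s5} and {s0}.
Split {s6,s7,s10} by δ(·,0) → {s7,s10} and {s6}.
Split {s1,s2,s11} by δ(·,1) → {s2,s11} and {s1}.
Stable partition: {s4,s5} | {s7,s10} | {s8} | {s9} | {s3} | {s2,s11} | {s0} | {s6} | {s1} — 9 equivalence classes.
s7 and s3 end up in different blocks, so they are distinguishable. For instance, the string 'ε' is accepted from only s3.

No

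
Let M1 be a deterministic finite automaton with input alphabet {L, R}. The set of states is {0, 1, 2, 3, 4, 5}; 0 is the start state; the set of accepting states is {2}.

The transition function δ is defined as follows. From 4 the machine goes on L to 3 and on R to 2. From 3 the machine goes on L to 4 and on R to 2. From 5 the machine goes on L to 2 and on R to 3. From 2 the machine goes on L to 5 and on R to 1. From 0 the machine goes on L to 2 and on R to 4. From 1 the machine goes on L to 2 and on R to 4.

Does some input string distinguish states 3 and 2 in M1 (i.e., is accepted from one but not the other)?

Yes

All states are reachable from the start state.
Initial partition by acceptance: {2} | {0,1,3,4,5}.
Split {0,1,3,4,5} by δ(·,L) → {0,1,5} and {3,4}.
No further refinement is possible. Final partition (3 blocks): {2} | {0,1,5} | {3,4}.
3 and 2 end up in different blocks, so they are distinguishable. For instance, the string 'ε' is accepted from only 2.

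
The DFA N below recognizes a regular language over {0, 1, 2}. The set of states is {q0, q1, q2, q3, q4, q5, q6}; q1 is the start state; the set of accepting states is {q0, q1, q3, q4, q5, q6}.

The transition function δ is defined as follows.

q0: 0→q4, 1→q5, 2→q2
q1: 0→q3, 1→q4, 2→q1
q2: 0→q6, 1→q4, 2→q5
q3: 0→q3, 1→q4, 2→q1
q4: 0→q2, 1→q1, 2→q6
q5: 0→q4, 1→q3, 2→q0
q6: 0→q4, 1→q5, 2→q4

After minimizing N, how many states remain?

6

Initial partition by acceptance: {q0,q1,q3,q4,q5,q6} | {q2}.
On input 0, block {q0,q1,q3,q4,q5,q6} splits into {q0,q1,q3,q5,q6} and {q4}.
Refine {q0,q1,q3,q5,q6} on symbol 0: members go to different blocks, giving {q0,q5,q6} and {q1,q3}.
Refine {q0,q5,q6} on symbol 1: members go to different blocks, giving {q0,q6} and {q5}.
Refine {q0,q6} on symbol 2: members go to different blocks, giving {q0} and {q6}.
No further refinement is possible. Final partition (6 blocks): {q0} | {q2} | {q4} | {q1,q3} | {q5} | {q6}.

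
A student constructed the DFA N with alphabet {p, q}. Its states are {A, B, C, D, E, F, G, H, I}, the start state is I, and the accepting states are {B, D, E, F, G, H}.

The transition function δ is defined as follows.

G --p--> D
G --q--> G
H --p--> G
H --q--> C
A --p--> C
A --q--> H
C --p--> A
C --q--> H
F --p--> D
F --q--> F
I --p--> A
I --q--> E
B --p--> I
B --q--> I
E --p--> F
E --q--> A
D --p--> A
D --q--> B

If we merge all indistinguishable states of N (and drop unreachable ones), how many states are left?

Every state is reachable, so we keep all 9.
Initial partition by acceptance: {B,D,E,F,G,H} | {A,C,I}.
On input p, block {B,D,E,F,G,H} splits into {E,F,G,H} and {B,D}.
Refine {E,F,G,H} on symbol p: members go to different blocks, giving {E,H} and {F,G}.
Refine {B,D} on symbol q: members go to different blocks, giving {B} and {D}.
The partition is now stable with 5 blocks: {E,H} | {A,C,I} | {B} | {F,G} | {D}.

5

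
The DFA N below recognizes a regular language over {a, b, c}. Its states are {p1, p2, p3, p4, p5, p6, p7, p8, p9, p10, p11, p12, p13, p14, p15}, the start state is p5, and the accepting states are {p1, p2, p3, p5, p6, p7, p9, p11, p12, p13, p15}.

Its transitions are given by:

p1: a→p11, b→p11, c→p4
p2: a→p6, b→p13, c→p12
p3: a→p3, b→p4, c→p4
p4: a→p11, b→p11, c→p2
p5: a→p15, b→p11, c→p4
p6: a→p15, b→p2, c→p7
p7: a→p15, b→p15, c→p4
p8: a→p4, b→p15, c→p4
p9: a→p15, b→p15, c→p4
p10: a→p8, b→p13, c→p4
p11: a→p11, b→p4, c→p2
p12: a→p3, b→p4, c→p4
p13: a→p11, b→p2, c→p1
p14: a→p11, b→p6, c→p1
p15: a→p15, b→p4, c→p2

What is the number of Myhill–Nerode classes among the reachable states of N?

First remove the unreachable states {p8,p9,p10,p14}; 11 states remain.
Initial partition by acceptance: {p1,p2,p3,p5,p6,p7,p11,p12,p13,p15} | {p4}.
On input b, block {p1,p2,p3,p5,p6,p7,p11,p12,p13,p15} splits into {p1,p2,p5,p6,p7,p13} and {p3,p11,p12,p15}.
On input a, block {p1,p2,p5,p6,p7,p13} splits into {p1,p5,p6,p7,p13} and {p2}.
Split {p1,p5,p6,p7,p13} by δ(·,b) → {p1,p5,p7} and {p6,p13}.
Split {p3,p11,p12,p15} by δ(·,c) → {p3,p12} and {p11,p15}.
Stable partition: {p1,p5,p7} | {p4} | {p3,p12} | {p2} | {p6,p13} | {p11,p15} — 6 equivalence classes.

6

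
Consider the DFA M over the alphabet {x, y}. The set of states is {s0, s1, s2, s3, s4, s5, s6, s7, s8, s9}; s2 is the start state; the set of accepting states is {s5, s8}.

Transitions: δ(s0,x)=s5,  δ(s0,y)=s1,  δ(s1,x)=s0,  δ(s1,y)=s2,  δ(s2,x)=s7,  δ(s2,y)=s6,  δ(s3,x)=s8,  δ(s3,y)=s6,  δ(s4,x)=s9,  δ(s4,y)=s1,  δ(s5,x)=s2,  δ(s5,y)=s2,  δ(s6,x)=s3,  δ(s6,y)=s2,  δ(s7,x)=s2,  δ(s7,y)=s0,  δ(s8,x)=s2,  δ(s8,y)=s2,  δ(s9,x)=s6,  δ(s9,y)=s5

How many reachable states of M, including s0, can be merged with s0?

First remove the unreachable states {s4,s9}; 8 states remain.
Start with accepting vs non-accepting: {s5,s8} | {s0,s1,s2,s3,s6,s7}.
On input x, block {s0,s1,s2,s3,s6,s7} splits into {s1,s2,s6,s7} and {s0,s3}.
Split {s1,s2,s6,s7} by δ(·,x) → {s1,s6} and {s2,s7}.
Split {s2,s7} by δ(·,y) → {s2} and {s7}.
No further refinement is possible. Final partition (5 blocks): {s5,s8} | {s1,s6} | {s0,s3} | {s2} | {s7}.
The equivalence class containing s0 is {s0,s3}, of size 2.

2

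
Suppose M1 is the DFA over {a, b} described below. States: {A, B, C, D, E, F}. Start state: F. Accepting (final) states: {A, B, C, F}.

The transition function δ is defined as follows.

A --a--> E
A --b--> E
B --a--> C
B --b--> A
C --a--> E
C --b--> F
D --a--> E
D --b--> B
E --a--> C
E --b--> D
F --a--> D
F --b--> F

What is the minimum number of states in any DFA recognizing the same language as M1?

6

All states are reachable from the start state.
P0 = {A,B,C,F} | {D,E}.
On input a, block {A,B,C,F} splits into {A,C,F} and {B}.
On input b, block {A,C,F} splits into {C,F} and {A}.
Refine {D,E} on symbol a: members go to different blocks, giving {D} and {E}.
Refine {C,F} on symbol a: members go to different blocks, giving {C} and {F}.
The partition is now stable with 6 blocks: {C} | {D} | {B} | {A} | {E} | {F}.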